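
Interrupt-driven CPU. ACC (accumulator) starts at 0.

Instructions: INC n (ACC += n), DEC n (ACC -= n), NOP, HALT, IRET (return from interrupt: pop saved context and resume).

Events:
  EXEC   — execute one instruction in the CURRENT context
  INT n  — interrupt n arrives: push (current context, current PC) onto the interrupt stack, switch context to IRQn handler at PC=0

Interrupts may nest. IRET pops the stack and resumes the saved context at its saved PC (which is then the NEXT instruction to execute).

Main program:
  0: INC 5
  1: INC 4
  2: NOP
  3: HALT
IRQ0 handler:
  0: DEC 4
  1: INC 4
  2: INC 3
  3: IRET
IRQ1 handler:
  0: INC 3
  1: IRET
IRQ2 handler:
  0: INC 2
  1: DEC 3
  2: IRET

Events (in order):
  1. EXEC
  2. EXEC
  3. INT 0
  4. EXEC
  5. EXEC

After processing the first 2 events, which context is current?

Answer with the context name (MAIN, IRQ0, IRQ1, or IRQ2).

Event 1 (EXEC): [MAIN] PC=0: INC 5 -> ACC=5
Event 2 (EXEC): [MAIN] PC=1: INC 4 -> ACC=9

Answer: MAIN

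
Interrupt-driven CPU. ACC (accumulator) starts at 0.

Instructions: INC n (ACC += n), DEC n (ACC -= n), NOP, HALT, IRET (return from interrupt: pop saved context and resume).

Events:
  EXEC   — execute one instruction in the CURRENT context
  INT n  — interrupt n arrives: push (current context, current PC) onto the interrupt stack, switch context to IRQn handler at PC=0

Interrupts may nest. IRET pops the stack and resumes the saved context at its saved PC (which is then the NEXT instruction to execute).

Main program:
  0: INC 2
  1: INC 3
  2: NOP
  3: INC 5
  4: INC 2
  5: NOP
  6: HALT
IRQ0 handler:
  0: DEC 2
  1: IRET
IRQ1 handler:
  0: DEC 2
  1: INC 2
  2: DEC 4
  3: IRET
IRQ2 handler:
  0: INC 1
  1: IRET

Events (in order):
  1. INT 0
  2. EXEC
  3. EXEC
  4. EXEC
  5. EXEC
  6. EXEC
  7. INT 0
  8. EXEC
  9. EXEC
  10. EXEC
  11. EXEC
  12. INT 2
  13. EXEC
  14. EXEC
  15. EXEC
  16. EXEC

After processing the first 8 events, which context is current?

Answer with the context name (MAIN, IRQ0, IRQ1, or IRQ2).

Answer: IRQ0

Derivation:
Event 1 (INT 0): INT 0 arrives: push (MAIN, PC=0), enter IRQ0 at PC=0 (depth now 1)
Event 2 (EXEC): [IRQ0] PC=0: DEC 2 -> ACC=-2
Event 3 (EXEC): [IRQ0] PC=1: IRET -> resume MAIN at PC=0 (depth now 0)
Event 4 (EXEC): [MAIN] PC=0: INC 2 -> ACC=0
Event 5 (EXEC): [MAIN] PC=1: INC 3 -> ACC=3
Event 6 (EXEC): [MAIN] PC=2: NOP
Event 7 (INT 0): INT 0 arrives: push (MAIN, PC=3), enter IRQ0 at PC=0 (depth now 1)
Event 8 (EXEC): [IRQ0] PC=0: DEC 2 -> ACC=1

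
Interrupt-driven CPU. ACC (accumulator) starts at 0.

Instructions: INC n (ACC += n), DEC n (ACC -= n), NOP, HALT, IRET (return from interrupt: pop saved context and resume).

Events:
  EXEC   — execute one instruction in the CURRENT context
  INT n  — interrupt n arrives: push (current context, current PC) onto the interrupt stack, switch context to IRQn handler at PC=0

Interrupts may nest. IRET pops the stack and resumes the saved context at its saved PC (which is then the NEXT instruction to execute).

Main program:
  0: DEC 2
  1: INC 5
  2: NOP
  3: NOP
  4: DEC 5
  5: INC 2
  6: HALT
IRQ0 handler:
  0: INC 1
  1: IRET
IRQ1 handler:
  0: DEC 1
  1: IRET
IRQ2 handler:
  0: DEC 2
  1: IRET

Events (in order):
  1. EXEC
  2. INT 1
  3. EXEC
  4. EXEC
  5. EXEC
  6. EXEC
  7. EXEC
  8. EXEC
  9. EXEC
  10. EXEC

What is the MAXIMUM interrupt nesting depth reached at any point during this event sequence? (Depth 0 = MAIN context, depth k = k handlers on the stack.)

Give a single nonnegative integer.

Event 1 (EXEC): [MAIN] PC=0: DEC 2 -> ACC=-2 [depth=0]
Event 2 (INT 1): INT 1 arrives: push (MAIN, PC=1), enter IRQ1 at PC=0 (depth now 1) [depth=1]
Event 3 (EXEC): [IRQ1] PC=0: DEC 1 -> ACC=-3 [depth=1]
Event 4 (EXEC): [IRQ1] PC=1: IRET -> resume MAIN at PC=1 (depth now 0) [depth=0]
Event 5 (EXEC): [MAIN] PC=1: INC 5 -> ACC=2 [depth=0]
Event 6 (EXEC): [MAIN] PC=2: NOP [depth=0]
Event 7 (EXEC): [MAIN] PC=3: NOP [depth=0]
Event 8 (EXEC): [MAIN] PC=4: DEC 5 -> ACC=-3 [depth=0]
Event 9 (EXEC): [MAIN] PC=5: INC 2 -> ACC=-1 [depth=0]
Event 10 (EXEC): [MAIN] PC=6: HALT [depth=0]
Max depth observed: 1

Answer: 1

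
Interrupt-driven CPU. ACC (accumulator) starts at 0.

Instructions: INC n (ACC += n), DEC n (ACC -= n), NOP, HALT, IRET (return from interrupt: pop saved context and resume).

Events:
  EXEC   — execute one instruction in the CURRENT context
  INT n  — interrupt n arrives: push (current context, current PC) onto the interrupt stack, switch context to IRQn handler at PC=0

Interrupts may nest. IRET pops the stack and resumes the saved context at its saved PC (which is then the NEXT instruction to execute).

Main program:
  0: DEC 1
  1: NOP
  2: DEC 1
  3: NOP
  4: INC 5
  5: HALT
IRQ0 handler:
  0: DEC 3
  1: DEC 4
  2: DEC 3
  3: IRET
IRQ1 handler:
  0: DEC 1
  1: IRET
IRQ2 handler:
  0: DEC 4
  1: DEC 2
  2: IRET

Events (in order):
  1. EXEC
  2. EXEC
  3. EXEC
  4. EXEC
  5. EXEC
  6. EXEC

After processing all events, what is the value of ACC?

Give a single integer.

Event 1 (EXEC): [MAIN] PC=0: DEC 1 -> ACC=-1
Event 2 (EXEC): [MAIN] PC=1: NOP
Event 3 (EXEC): [MAIN] PC=2: DEC 1 -> ACC=-2
Event 4 (EXEC): [MAIN] PC=3: NOP
Event 5 (EXEC): [MAIN] PC=4: INC 5 -> ACC=3
Event 6 (EXEC): [MAIN] PC=5: HALT

Answer: 3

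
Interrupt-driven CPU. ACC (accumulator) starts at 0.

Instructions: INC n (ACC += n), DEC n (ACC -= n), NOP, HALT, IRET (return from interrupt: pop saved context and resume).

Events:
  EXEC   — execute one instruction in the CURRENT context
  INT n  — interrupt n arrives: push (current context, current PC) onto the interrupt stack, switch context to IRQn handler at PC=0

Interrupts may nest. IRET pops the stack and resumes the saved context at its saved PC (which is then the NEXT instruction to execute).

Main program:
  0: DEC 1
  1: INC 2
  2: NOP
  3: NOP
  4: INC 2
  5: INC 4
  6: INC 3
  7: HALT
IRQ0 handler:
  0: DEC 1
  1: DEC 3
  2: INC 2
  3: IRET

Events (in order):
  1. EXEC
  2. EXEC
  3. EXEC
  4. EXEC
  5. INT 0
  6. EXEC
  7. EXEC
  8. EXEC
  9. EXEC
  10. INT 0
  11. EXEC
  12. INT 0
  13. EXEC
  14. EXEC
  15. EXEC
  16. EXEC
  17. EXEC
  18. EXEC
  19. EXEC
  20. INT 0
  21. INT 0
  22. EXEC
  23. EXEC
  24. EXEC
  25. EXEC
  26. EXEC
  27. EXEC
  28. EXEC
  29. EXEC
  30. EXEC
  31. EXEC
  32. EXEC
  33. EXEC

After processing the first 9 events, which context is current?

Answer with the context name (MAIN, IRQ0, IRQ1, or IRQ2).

Event 1 (EXEC): [MAIN] PC=0: DEC 1 -> ACC=-1
Event 2 (EXEC): [MAIN] PC=1: INC 2 -> ACC=1
Event 3 (EXEC): [MAIN] PC=2: NOP
Event 4 (EXEC): [MAIN] PC=3: NOP
Event 5 (INT 0): INT 0 arrives: push (MAIN, PC=4), enter IRQ0 at PC=0 (depth now 1)
Event 6 (EXEC): [IRQ0] PC=0: DEC 1 -> ACC=0
Event 7 (EXEC): [IRQ0] PC=1: DEC 3 -> ACC=-3
Event 8 (EXEC): [IRQ0] PC=2: INC 2 -> ACC=-1
Event 9 (EXEC): [IRQ0] PC=3: IRET -> resume MAIN at PC=4 (depth now 0)

Answer: MAIN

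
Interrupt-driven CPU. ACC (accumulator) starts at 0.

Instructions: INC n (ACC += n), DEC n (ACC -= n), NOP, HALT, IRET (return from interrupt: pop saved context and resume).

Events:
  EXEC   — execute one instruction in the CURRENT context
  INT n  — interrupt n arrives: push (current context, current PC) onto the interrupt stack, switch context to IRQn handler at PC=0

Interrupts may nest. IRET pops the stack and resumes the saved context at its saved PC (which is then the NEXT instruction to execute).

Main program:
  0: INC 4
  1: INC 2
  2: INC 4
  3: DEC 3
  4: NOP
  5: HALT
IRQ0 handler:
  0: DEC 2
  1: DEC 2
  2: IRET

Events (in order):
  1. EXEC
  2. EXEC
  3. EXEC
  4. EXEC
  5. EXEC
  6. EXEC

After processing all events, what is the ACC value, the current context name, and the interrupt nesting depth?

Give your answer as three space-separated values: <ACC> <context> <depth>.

Event 1 (EXEC): [MAIN] PC=0: INC 4 -> ACC=4
Event 2 (EXEC): [MAIN] PC=1: INC 2 -> ACC=6
Event 3 (EXEC): [MAIN] PC=2: INC 4 -> ACC=10
Event 4 (EXEC): [MAIN] PC=3: DEC 3 -> ACC=7
Event 5 (EXEC): [MAIN] PC=4: NOP
Event 6 (EXEC): [MAIN] PC=5: HALT

Answer: 7 MAIN 0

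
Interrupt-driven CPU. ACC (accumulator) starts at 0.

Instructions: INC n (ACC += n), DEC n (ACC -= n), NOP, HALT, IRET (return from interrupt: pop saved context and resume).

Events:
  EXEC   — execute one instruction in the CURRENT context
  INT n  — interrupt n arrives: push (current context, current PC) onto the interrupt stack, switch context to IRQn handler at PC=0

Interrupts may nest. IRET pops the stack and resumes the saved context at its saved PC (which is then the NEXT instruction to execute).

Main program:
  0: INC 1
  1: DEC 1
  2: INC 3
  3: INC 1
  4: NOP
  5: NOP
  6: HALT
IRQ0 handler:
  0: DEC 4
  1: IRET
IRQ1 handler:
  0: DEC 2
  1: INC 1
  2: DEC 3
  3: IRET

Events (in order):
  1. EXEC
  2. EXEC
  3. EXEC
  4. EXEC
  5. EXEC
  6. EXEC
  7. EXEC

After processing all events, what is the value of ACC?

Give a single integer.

Event 1 (EXEC): [MAIN] PC=0: INC 1 -> ACC=1
Event 2 (EXEC): [MAIN] PC=1: DEC 1 -> ACC=0
Event 3 (EXEC): [MAIN] PC=2: INC 3 -> ACC=3
Event 4 (EXEC): [MAIN] PC=3: INC 1 -> ACC=4
Event 5 (EXEC): [MAIN] PC=4: NOP
Event 6 (EXEC): [MAIN] PC=5: NOP
Event 7 (EXEC): [MAIN] PC=6: HALT

Answer: 4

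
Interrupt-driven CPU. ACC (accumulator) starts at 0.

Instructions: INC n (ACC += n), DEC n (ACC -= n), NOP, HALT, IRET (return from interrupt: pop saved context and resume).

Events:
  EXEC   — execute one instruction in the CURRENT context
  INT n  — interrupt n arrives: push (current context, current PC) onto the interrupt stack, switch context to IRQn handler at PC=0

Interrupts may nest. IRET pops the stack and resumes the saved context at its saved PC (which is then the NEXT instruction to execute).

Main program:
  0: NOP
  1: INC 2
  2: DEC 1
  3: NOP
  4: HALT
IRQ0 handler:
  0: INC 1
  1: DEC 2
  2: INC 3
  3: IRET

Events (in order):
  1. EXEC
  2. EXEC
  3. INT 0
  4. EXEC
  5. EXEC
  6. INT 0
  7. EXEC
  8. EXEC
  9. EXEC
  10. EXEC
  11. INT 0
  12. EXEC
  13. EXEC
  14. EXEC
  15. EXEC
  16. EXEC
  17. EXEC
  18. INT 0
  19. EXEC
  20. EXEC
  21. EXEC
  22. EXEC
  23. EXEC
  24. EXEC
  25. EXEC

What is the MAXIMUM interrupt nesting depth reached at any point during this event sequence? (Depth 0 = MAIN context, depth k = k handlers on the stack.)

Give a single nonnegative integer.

Answer: 2

Derivation:
Event 1 (EXEC): [MAIN] PC=0: NOP [depth=0]
Event 2 (EXEC): [MAIN] PC=1: INC 2 -> ACC=2 [depth=0]
Event 3 (INT 0): INT 0 arrives: push (MAIN, PC=2), enter IRQ0 at PC=0 (depth now 1) [depth=1]
Event 4 (EXEC): [IRQ0] PC=0: INC 1 -> ACC=3 [depth=1]
Event 5 (EXEC): [IRQ0] PC=1: DEC 2 -> ACC=1 [depth=1]
Event 6 (INT 0): INT 0 arrives: push (IRQ0, PC=2), enter IRQ0 at PC=0 (depth now 2) [depth=2]
Event 7 (EXEC): [IRQ0] PC=0: INC 1 -> ACC=2 [depth=2]
Event 8 (EXEC): [IRQ0] PC=1: DEC 2 -> ACC=0 [depth=2]
Event 9 (EXEC): [IRQ0] PC=2: INC 3 -> ACC=3 [depth=2]
Event 10 (EXEC): [IRQ0] PC=3: IRET -> resume IRQ0 at PC=2 (depth now 1) [depth=1]
Event 11 (INT 0): INT 0 arrives: push (IRQ0, PC=2), enter IRQ0 at PC=0 (depth now 2) [depth=2]
Event 12 (EXEC): [IRQ0] PC=0: INC 1 -> ACC=4 [depth=2]
Event 13 (EXEC): [IRQ0] PC=1: DEC 2 -> ACC=2 [depth=2]
Event 14 (EXEC): [IRQ0] PC=2: INC 3 -> ACC=5 [depth=2]
Event 15 (EXEC): [IRQ0] PC=3: IRET -> resume IRQ0 at PC=2 (depth now 1) [depth=1]
Event 16 (EXEC): [IRQ0] PC=2: INC 3 -> ACC=8 [depth=1]
Event 17 (EXEC): [IRQ0] PC=3: IRET -> resume MAIN at PC=2 (depth now 0) [depth=0]
Event 18 (INT 0): INT 0 arrives: push (MAIN, PC=2), enter IRQ0 at PC=0 (depth now 1) [depth=1]
Event 19 (EXEC): [IRQ0] PC=0: INC 1 -> ACC=9 [depth=1]
Event 20 (EXEC): [IRQ0] PC=1: DEC 2 -> ACC=7 [depth=1]
Event 21 (EXEC): [IRQ0] PC=2: INC 3 -> ACC=10 [depth=1]
Event 22 (EXEC): [IRQ0] PC=3: IRET -> resume MAIN at PC=2 (depth now 0) [depth=0]
Event 23 (EXEC): [MAIN] PC=2: DEC 1 -> ACC=9 [depth=0]
Event 24 (EXEC): [MAIN] PC=3: NOP [depth=0]
Event 25 (EXEC): [MAIN] PC=4: HALT [depth=0]
Max depth observed: 2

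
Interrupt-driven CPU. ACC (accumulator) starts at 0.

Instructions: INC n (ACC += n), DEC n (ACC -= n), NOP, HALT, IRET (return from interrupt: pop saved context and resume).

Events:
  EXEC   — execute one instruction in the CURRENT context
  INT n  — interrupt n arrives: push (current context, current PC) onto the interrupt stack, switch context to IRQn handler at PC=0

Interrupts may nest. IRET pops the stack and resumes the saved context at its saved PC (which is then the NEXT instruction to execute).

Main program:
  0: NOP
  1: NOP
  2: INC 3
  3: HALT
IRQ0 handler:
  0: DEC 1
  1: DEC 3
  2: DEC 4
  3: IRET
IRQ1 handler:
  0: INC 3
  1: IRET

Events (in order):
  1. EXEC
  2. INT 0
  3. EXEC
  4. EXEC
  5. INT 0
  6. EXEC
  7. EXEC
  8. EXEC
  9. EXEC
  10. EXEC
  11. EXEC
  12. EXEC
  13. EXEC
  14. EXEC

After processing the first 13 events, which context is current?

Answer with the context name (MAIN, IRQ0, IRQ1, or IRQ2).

Event 1 (EXEC): [MAIN] PC=0: NOP
Event 2 (INT 0): INT 0 arrives: push (MAIN, PC=1), enter IRQ0 at PC=0 (depth now 1)
Event 3 (EXEC): [IRQ0] PC=0: DEC 1 -> ACC=-1
Event 4 (EXEC): [IRQ0] PC=1: DEC 3 -> ACC=-4
Event 5 (INT 0): INT 0 arrives: push (IRQ0, PC=2), enter IRQ0 at PC=0 (depth now 2)
Event 6 (EXEC): [IRQ0] PC=0: DEC 1 -> ACC=-5
Event 7 (EXEC): [IRQ0] PC=1: DEC 3 -> ACC=-8
Event 8 (EXEC): [IRQ0] PC=2: DEC 4 -> ACC=-12
Event 9 (EXEC): [IRQ0] PC=3: IRET -> resume IRQ0 at PC=2 (depth now 1)
Event 10 (EXEC): [IRQ0] PC=2: DEC 4 -> ACC=-16
Event 11 (EXEC): [IRQ0] PC=3: IRET -> resume MAIN at PC=1 (depth now 0)
Event 12 (EXEC): [MAIN] PC=1: NOP
Event 13 (EXEC): [MAIN] PC=2: INC 3 -> ACC=-13

Answer: MAIN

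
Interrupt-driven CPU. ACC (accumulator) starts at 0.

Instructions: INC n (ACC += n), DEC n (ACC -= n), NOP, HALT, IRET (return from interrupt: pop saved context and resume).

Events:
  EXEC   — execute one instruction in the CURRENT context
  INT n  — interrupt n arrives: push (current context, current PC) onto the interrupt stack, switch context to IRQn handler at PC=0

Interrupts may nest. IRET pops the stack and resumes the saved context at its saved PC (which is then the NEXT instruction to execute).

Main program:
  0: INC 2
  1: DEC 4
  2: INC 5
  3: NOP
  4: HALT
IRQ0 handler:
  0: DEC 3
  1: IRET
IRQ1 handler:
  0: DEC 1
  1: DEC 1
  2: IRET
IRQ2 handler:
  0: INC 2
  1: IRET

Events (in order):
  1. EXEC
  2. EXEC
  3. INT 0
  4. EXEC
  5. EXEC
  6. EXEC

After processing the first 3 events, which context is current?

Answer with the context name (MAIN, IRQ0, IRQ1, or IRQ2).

Answer: IRQ0

Derivation:
Event 1 (EXEC): [MAIN] PC=0: INC 2 -> ACC=2
Event 2 (EXEC): [MAIN] PC=1: DEC 4 -> ACC=-2
Event 3 (INT 0): INT 0 arrives: push (MAIN, PC=2), enter IRQ0 at PC=0 (depth now 1)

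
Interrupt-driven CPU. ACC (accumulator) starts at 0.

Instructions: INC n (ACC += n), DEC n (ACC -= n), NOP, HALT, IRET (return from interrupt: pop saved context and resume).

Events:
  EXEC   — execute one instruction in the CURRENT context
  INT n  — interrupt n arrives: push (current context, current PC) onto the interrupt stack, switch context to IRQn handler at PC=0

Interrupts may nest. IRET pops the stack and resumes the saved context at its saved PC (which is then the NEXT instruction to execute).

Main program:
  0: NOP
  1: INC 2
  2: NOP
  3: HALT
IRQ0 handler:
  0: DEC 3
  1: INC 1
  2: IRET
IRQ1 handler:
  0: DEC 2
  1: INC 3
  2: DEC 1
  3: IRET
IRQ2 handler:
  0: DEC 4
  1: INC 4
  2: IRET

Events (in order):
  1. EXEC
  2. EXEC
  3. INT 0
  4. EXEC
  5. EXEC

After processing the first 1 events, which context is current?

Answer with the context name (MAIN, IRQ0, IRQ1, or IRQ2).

Answer: MAIN

Derivation:
Event 1 (EXEC): [MAIN] PC=0: NOP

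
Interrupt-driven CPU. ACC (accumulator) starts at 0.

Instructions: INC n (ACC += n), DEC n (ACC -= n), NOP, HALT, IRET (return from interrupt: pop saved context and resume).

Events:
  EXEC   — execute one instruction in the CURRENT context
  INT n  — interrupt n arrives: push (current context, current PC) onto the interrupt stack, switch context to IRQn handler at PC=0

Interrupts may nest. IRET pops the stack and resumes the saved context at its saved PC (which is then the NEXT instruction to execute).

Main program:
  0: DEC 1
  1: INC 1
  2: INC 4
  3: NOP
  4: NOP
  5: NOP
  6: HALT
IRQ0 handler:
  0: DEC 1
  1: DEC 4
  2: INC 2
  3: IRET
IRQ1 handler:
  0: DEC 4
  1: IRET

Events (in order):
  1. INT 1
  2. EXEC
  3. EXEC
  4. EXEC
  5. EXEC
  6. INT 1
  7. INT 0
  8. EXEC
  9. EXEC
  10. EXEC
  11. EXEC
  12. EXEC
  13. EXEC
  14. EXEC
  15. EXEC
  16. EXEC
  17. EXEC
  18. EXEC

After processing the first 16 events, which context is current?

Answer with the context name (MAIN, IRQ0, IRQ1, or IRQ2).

Event 1 (INT 1): INT 1 arrives: push (MAIN, PC=0), enter IRQ1 at PC=0 (depth now 1)
Event 2 (EXEC): [IRQ1] PC=0: DEC 4 -> ACC=-4
Event 3 (EXEC): [IRQ1] PC=1: IRET -> resume MAIN at PC=0 (depth now 0)
Event 4 (EXEC): [MAIN] PC=0: DEC 1 -> ACC=-5
Event 5 (EXEC): [MAIN] PC=1: INC 1 -> ACC=-4
Event 6 (INT 1): INT 1 arrives: push (MAIN, PC=2), enter IRQ1 at PC=0 (depth now 1)
Event 7 (INT 0): INT 0 arrives: push (IRQ1, PC=0), enter IRQ0 at PC=0 (depth now 2)
Event 8 (EXEC): [IRQ0] PC=0: DEC 1 -> ACC=-5
Event 9 (EXEC): [IRQ0] PC=1: DEC 4 -> ACC=-9
Event 10 (EXEC): [IRQ0] PC=2: INC 2 -> ACC=-7
Event 11 (EXEC): [IRQ0] PC=3: IRET -> resume IRQ1 at PC=0 (depth now 1)
Event 12 (EXEC): [IRQ1] PC=0: DEC 4 -> ACC=-11
Event 13 (EXEC): [IRQ1] PC=1: IRET -> resume MAIN at PC=2 (depth now 0)
Event 14 (EXEC): [MAIN] PC=2: INC 4 -> ACC=-7
Event 15 (EXEC): [MAIN] PC=3: NOP
Event 16 (EXEC): [MAIN] PC=4: NOP

Answer: MAIN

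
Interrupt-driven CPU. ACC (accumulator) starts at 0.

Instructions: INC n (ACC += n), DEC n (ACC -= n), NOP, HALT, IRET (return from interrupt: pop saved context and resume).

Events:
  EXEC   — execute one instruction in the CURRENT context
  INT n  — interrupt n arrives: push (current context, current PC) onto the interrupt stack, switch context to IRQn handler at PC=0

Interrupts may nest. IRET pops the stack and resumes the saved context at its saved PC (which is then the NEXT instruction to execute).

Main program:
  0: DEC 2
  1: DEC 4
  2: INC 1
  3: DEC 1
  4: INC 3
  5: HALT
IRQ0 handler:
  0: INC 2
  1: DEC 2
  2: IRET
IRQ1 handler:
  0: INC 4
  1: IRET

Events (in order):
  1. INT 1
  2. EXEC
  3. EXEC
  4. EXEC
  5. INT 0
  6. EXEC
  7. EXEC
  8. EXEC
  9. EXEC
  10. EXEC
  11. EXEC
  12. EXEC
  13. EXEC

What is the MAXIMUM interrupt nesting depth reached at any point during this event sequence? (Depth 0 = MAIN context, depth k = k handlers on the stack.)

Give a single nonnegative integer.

Event 1 (INT 1): INT 1 arrives: push (MAIN, PC=0), enter IRQ1 at PC=0 (depth now 1) [depth=1]
Event 2 (EXEC): [IRQ1] PC=0: INC 4 -> ACC=4 [depth=1]
Event 3 (EXEC): [IRQ1] PC=1: IRET -> resume MAIN at PC=0 (depth now 0) [depth=0]
Event 4 (EXEC): [MAIN] PC=0: DEC 2 -> ACC=2 [depth=0]
Event 5 (INT 0): INT 0 arrives: push (MAIN, PC=1), enter IRQ0 at PC=0 (depth now 1) [depth=1]
Event 6 (EXEC): [IRQ0] PC=0: INC 2 -> ACC=4 [depth=1]
Event 7 (EXEC): [IRQ0] PC=1: DEC 2 -> ACC=2 [depth=1]
Event 8 (EXEC): [IRQ0] PC=2: IRET -> resume MAIN at PC=1 (depth now 0) [depth=0]
Event 9 (EXEC): [MAIN] PC=1: DEC 4 -> ACC=-2 [depth=0]
Event 10 (EXEC): [MAIN] PC=2: INC 1 -> ACC=-1 [depth=0]
Event 11 (EXEC): [MAIN] PC=3: DEC 1 -> ACC=-2 [depth=0]
Event 12 (EXEC): [MAIN] PC=4: INC 3 -> ACC=1 [depth=0]
Event 13 (EXEC): [MAIN] PC=5: HALT [depth=0]
Max depth observed: 1

Answer: 1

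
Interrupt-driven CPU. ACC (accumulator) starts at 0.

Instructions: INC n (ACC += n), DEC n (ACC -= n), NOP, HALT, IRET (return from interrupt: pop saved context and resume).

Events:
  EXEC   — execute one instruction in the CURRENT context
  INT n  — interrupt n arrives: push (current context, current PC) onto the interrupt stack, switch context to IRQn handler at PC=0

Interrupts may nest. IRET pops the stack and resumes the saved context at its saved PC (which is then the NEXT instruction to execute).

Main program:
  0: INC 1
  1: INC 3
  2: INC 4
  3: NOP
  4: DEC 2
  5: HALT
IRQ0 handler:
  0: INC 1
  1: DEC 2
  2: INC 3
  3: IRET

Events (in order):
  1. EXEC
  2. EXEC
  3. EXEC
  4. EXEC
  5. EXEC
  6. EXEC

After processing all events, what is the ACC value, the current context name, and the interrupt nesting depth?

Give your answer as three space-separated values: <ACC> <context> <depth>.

Event 1 (EXEC): [MAIN] PC=0: INC 1 -> ACC=1
Event 2 (EXEC): [MAIN] PC=1: INC 3 -> ACC=4
Event 3 (EXEC): [MAIN] PC=2: INC 4 -> ACC=8
Event 4 (EXEC): [MAIN] PC=3: NOP
Event 5 (EXEC): [MAIN] PC=4: DEC 2 -> ACC=6
Event 6 (EXEC): [MAIN] PC=5: HALT

Answer: 6 MAIN 0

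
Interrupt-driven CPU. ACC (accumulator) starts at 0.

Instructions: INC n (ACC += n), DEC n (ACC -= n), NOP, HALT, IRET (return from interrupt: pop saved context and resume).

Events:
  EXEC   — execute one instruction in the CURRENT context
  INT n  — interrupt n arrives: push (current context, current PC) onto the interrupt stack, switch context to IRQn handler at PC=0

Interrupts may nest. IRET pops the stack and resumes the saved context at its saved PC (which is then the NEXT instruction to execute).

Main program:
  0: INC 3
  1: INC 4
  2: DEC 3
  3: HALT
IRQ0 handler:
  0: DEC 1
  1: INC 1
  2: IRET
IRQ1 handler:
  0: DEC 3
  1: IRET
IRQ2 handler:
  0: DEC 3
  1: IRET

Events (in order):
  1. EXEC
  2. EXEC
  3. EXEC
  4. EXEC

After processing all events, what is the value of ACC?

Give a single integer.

Answer: 4

Derivation:
Event 1 (EXEC): [MAIN] PC=0: INC 3 -> ACC=3
Event 2 (EXEC): [MAIN] PC=1: INC 4 -> ACC=7
Event 3 (EXEC): [MAIN] PC=2: DEC 3 -> ACC=4
Event 4 (EXEC): [MAIN] PC=3: HALT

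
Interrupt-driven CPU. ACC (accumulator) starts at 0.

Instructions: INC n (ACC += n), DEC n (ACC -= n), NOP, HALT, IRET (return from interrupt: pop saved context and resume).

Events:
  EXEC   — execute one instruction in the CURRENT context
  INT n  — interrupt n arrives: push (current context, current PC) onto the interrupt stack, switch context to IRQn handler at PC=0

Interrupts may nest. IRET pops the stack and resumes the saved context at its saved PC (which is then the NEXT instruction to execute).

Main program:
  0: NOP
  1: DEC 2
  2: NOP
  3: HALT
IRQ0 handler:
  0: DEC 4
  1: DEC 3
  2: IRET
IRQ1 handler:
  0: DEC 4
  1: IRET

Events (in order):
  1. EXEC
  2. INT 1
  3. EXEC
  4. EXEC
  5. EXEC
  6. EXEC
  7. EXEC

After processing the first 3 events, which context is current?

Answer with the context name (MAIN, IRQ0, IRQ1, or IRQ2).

Event 1 (EXEC): [MAIN] PC=0: NOP
Event 2 (INT 1): INT 1 arrives: push (MAIN, PC=1), enter IRQ1 at PC=0 (depth now 1)
Event 3 (EXEC): [IRQ1] PC=0: DEC 4 -> ACC=-4

Answer: IRQ1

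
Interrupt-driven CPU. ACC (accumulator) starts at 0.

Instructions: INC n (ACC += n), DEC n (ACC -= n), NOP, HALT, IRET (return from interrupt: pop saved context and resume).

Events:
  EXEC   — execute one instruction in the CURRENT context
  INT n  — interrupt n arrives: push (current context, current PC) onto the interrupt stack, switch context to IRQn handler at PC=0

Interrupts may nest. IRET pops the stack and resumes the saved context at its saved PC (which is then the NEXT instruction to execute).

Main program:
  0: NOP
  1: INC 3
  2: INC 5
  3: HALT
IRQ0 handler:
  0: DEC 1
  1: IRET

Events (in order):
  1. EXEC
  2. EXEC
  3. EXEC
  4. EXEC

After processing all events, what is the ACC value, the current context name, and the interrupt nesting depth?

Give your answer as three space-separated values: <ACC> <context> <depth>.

Event 1 (EXEC): [MAIN] PC=0: NOP
Event 2 (EXEC): [MAIN] PC=1: INC 3 -> ACC=3
Event 3 (EXEC): [MAIN] PC=2: INC 5 -> ACC=8
Event 4 (EXEC): [MAIN] PC=3: HALT

Answer: 8 MAIN 0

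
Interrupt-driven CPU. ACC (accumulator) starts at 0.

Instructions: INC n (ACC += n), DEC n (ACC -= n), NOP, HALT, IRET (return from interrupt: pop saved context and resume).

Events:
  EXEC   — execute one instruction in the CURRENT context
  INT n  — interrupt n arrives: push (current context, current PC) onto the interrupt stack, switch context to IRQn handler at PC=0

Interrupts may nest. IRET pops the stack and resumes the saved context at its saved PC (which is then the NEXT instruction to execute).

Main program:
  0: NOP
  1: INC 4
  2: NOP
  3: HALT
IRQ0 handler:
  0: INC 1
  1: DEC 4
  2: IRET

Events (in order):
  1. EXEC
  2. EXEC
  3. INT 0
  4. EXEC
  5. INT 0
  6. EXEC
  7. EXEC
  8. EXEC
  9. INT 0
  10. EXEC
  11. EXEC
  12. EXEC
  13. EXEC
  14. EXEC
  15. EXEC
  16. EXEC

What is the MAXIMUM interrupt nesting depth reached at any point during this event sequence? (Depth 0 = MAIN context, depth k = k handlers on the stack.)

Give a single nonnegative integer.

Event 1 (EXEC): [MAIN] PC=0: NOP [depth=0]
Event 2 (EXEC): [MAIN] PC=1: INC 4 -> ACC=4 [depth=0]
Event 3 (INT 0): INT 0 arrives: push (MAIN, PC=2), enter IRQ0 at PC=0 (depth now 1) [depth=1]
Event 4 (EXEC): [IRQ0] PC=0: INC 1 -> ACC=5 [depth=1]
Event 5 (INT 0): INT 0 arrives: push (IRQ0, PC=1), enter IRQ0 at PC=0 (depth now 2) [depth=2]
Event 6 (EXEC): [IRQ0] PC=0: INC 1 -> ACC=6 [depth=2]
Event 7 (EXEC): [IRQ0] PC=1: DEC 4 -> ACC=2 [depth=2]
Event 8 (EXEC): [IRQ0] PC=2: IRET -> resume IRQ0 at PC=1 (depth now 1) [depth=1]
Event 9 (INT 0): INT 0 arrives: push (IRQ0, PC=1), enter IRQ0 at PC=0 (depth now 2) [depth=2]
Event 10 (EXEC): [IRQ0] PC=0: INC 1 -> ACC=3 [depth=2]
Event 11 (EXEC): [IRQ0] PC=1: DEC 4 -> ACC=-1 [depth=2]
Event 12 (EXEC): [IRQ0] PC=2: IRET -> resume IRQ0 at PC=1 (depth now 1) [depth=1]
Event 13 (EXEC): [IRQ0] PC=1: DEC 4 -> ACC=-5 [depth=1]
Event 14 (EXEC): [IRQ0] PC=2: IRET -> resume MAIN at PC=2 (depth now 0) [depth=0]
Event 15 (EXEC): [MAIN] PC=2: NOP [depth=0]
Event 16 (EXEC): [MAIN] PC=3: HALT [depth=0]
Max depth observed: 2

Answer: 2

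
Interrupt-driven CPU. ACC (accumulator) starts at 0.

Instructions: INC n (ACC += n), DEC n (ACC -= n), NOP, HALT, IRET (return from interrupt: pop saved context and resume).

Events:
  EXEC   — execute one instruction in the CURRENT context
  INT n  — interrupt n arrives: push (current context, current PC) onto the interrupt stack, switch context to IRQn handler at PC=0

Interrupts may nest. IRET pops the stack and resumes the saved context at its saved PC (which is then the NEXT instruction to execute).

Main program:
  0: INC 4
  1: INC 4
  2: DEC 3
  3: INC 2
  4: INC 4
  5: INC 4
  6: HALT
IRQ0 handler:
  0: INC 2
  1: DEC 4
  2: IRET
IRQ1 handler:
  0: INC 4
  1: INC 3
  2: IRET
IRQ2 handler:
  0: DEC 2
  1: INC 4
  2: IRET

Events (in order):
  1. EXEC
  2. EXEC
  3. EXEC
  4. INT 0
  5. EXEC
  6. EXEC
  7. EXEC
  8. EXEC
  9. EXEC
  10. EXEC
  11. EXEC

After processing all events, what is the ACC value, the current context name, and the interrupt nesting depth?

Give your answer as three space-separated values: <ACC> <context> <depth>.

Event 1 (EXEC): [MAIN] PC=0: INC 4 -> ACC=4
Event 2 (EXEC): [MAIN] PC=1: INC 4 -> ACC=8
Event 3 (EXEC): [MAIN] PC=2: DEC 3 -> ACC=5
Event 4 (INT 0): INT 0 arrives: push (MAIN, PC=3), enter IRQ0 at PC=0 (depth now 1)
Event 5 (EXEC): [IRQ0] PC=0: INC 2 -> ACC=7
Event 6 (EXEC): [IRQ0] PC=1: DEC 4 -> ACC=3
Event 7 (EXEC): [IRQ0] PC=2: IRET -> resume MAIN at PC=3 (depth now 0)
Event 8 (EXEC): [MAIN] PC=3: INC 2 -> ACC=5
Event 9 (EXEC): [MAIN] PC=4: INC 4 -> ACC=9
Event 10 (EXEC): [MAIN] PC=5: INC 4 -> ACC=13
Event 11 (EXEC): [MAIN] PC=6: HALT

Answer: 13 MAIN 0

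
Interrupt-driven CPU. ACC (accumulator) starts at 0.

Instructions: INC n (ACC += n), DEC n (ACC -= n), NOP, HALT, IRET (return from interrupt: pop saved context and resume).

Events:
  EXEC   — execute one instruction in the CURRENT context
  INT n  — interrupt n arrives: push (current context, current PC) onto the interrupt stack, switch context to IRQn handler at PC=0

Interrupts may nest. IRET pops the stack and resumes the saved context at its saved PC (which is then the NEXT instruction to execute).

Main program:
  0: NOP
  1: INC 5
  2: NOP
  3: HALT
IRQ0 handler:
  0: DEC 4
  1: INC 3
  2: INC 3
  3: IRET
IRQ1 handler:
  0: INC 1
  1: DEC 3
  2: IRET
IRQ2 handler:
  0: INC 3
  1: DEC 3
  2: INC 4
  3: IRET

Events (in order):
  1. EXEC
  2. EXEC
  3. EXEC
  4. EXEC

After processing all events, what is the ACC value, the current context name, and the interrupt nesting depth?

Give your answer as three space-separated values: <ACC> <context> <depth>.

Event 1 (EXEC): [MAIN] PC=0: NOP
Event 2 (EXEC): [MAIN] PC=1: INC 5 -> ACC=5
Event 3 (EXEC): [MAIN] PC=2: NOP
Event 4 (EXEC): [MAIN] PC=3: HALT

Answer: 5 MAIN 0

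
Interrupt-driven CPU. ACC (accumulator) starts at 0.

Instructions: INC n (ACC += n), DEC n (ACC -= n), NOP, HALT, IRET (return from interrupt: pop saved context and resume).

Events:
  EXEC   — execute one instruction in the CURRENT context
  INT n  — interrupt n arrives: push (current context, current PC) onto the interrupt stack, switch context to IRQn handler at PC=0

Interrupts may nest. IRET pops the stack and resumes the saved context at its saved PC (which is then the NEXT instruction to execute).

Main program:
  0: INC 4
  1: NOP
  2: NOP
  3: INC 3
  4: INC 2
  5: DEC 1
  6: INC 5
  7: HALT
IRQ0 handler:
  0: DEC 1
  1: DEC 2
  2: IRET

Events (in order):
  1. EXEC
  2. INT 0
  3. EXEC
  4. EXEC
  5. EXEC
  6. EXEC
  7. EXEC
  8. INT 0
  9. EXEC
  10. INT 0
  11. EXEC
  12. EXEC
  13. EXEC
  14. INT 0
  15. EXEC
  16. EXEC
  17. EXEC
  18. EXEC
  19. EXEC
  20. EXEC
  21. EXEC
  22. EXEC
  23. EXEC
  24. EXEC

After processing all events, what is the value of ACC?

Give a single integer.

Answer: 1

Derivation:
Event 1 (EXEC): [MAIN] PC=0: INC 4 -> ACC=4
Event 2 (INT 0): INT 0 arrives: push (MAIN, PC=1), enter IRQ0 at PC=0 (depth now 1)
Event 3 (EXEC): [IRQ0] PC=0: DEC 1 -> ACC=3
Event 4 (EXEC): [IRQ0] PC=1: DEC 2 -> ACC=1
Event 5 (EXEC): [IRQ0] PC=2: IRET -> resume MAIN at PC=1 (depth now 0)
Event 6 (EXEC): [MAIN] PC=1: NOP
Event 7 (EXEC): [MAIN] PC=2: NOP
Event 8 (INT 0): INT 0 arrives: push (MAIN, PC=3), enter IRQ0 at PC=0 (depth now 1)
Event 9 (EXEC): [IRQ0] PC=0: DEC 1 -> ACC=0
Event 10 (INT 0): INT 0 arrives: push (IRQ0, PC=1), enter IRQ0 at PC=0 (depth now 2)
Event 11 (EXEC): [IRQ0] PC=0: DEC 1 -> ACC=-1
Event 12 (EXEC): [IRQ0] PC=1: DEC 2 -> ACC=-3
Event 13 (EXEC): [IRQ0] PC=2: IRET -> resume IRQ0 at PC=1 (depth now 1)
Event 14 (INT 0): INT 0 arrives: push (IRQ0, PC=1), enter IRQ0 at PC=0 (depth now 2)
Event 15 (EXEC): [IRQ0] PC=0: DEC 1 -> ACC=-4
Event 16 (EXEC): [IRQ0] PC=1: DEC 2 -> ACC=-6
Event 17 (EXEC): [IRQ0] PC=2: IRET -> resume IRQ0 at PC=1 (depth now 1)
Event 18 (EXEC): [IRQ0] PC=1: DEC 2 -> ACC=-8
Event 19 (EXEC): [IRQ0] PC=2: IRET -> resume MAIN at PC=3 (depth now 0)
Event 20 (EXEC): [MAIN] PC=3: INC 3 -> ACC=-5
Event 21 (EXEC): [MAIN] PC=4: INC 2 -> ACC=-3
Event 22 (EXEC): [MAIN] PC=5: DEC 1 -> ACC=-4
Event 23 (EXEC): [MAIN] PC=6: INC 5 -> ACC=1
Event 24 (EXEC): [MAIN] PC=7: HALT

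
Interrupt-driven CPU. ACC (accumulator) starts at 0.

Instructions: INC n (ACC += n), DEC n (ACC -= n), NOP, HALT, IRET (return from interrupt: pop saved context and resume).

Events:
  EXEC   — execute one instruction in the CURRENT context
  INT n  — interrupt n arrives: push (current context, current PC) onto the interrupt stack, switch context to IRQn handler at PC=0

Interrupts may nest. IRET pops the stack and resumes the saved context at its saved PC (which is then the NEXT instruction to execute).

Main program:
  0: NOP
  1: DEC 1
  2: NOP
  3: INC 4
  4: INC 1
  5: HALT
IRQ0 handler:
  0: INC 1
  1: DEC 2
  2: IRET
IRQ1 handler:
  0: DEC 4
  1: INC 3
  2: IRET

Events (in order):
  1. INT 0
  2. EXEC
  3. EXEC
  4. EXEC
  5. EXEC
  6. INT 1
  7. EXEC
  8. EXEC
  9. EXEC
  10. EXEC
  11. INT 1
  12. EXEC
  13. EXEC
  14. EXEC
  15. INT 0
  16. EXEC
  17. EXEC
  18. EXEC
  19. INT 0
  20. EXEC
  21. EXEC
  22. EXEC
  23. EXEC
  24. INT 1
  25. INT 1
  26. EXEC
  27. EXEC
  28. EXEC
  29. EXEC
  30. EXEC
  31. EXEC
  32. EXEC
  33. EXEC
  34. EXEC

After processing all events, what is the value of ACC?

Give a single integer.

Answer: -3

Derivation:
Event 1 (INT 0): INT 0 arrives: push (MAIN, PC=0), enter IRQ0 at PC=0 (depth now 1)
Event 2 (EXEC): [IRQ0] PC=0: INC 1 -> ACC=1
Event 3 (EXEC): [IRQ0] PC=1: DEC 2 -> ACC=-1
Event 4 (EXEC): [IRQ0] PC=2: IRET -> resume MAIN at PC=0 (depth now 0)
Event 5 (EXEC): [MAIN] PC=0: NOP
Event 6 (INT 1): INT 1 arrives: push (MAIN, PC=1), enter IRQ1 at PC=0 (depth now 1)
Event 7 (EXEC): [IRQ1] PC=0: DEC 4 -> ACC=-5
Event 8 (EXEC): [IRQ1] PC=1: INC 3 -> ACC=-2
Event 9 (EXEC): [IRQ1] PC=2: IRET -> resume MAIN at PC=1 (depth now 0)
Event 10 (EXEC): [MAIN] PC=1: DEC 1 -> ACC=-3
Event 11 (INT 1): INT 1 arrives: push (MAIN, PC=2), enter IRQ1 at PC=0 (depth now 1)
Event 12 (EXEC): [IRQ1] PC=0: DEC 4 -> ACC=-7
Event 13 (EXEC): [IRQ1] PC=1: INC 3 -> ACC=-4
Event 14 (EXEC): [IRQ1] PC=2: IRET -> resume MAIN at PC=2 (depth now 0)
Event 15 (INT 0): INT 0 arrives: push (MAIN, PC=2), enter IRQ0 at PC=0 (depth now 1)
Event 16 (EXEC): [IRQ0] PC=0: INC 1 -> ACC=-3
Event 17 (EXEC): [IRQ0] PC=1: DEC 2 -> ACC=-5
Event 18 (EXEC): [IRQ0] PC=2: IRET -> resume MAIN at PC=2 (depth now 0)
Event 19 (INT 0): INT 0 arrives: push (MAIN, PC=2), enter IRQ0 at PC=0 (depth now 1)
Event 20 (EXEC): [IRQ0] PC=0: INC 1 -> ACC=-4
Event 21 (EXEC): [IRQ0] PC=1: DEC 2 -> ACC=-6
Event 22 (EXEC): [IRQ0] PC=2: IRET -> resume MAIN at PC=2 (depth now 0)
Event 23 (EXEC): [MAIN] PC=2: NOP
Event 24 (INT 1): INT 1 arrives: push (MAIN, PC=3), enter IRQ1 at PC=0 (depth now 1)
Event 25 (INT 1): INT 1 arrives: push (IRQ1, PC=0), enter IRQ1 at PC=0 (depth now 2)
Event 26 (EXEC): [IRQ1] PC=0: DEC 4 -> ACC=-10
Event 27 (EXEC): [IRQ1] PC=1: INC 3 -> ACC=-7
Event 28 (EXEC): [IRQ1] PC=2: IRET -> resume IRQ1 at PC=0 (depth now 1)
Event 29 (EXEC): [IRQ1] PC=0: DEC 4 -> ACC=-11
Event 30 (EXEC): [IRQ1] PC=1: INC 3 -> ACC=-8
Event 31 (EXEC): [IRQ1] PC=2: IRET -> resume MAIN at PC=3 (depth now 0)
Event 32 (EXEC): [MAIN] PC=3: INC 4 -> ACC=-4
Event 33 (EXEC): [MAIN] PC=4: INC 1 -> ACC=-3
Event 34 (EXEC): [MAIN] PC=5: HALT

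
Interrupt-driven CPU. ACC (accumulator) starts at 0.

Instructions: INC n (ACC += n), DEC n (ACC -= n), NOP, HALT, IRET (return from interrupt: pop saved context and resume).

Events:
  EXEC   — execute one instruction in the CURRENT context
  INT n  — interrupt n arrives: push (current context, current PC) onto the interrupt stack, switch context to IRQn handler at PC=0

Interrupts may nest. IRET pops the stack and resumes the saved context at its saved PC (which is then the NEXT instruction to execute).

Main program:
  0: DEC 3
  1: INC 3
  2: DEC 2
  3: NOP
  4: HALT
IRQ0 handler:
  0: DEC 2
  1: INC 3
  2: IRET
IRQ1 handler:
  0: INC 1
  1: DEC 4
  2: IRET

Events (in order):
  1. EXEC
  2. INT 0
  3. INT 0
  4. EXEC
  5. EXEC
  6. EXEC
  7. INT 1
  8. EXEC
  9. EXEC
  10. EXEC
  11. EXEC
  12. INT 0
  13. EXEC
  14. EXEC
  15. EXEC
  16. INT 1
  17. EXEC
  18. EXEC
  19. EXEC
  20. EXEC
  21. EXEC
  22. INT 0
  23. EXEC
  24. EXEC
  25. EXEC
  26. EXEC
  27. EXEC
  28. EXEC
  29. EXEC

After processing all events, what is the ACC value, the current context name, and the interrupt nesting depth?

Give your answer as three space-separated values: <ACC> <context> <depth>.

Event 1 (EXEC): [MAIN] PC=0: DEC 3 -> ACC=-3
Event 2 (INT 0): INT 0 arrives: push (MAIN, PC=1), enter IRQ0 at PC=0 (depth now 1)
Event 3 (INT 0): INT 0 arrives: push (IRQ0, PC=0), enter IRQ0 at PC=0 (depth now 2)
Event 4 (EXEC): [IRQ0] PC=0: DEC 2 -> ACC=-5
Event 5 (EXEC): [IRQ0] PC=1: INC 3 -> ACC=-2
Event 6 (EXEC): [IRQ0] PC=2: IRET -> resume IRQ0 at PC=0 (depth now 1)
Event 7 (INT 1): INT 1 arrives: push (IRQ0, PC=0), enter IRQ1 at PC=0 (depth now 2)
Event 8 (EXEC): [IRQ1] PC=0: INC 1 -> ACC=-1
Event 9 (EXEC): [IRQ1] PC=1: DEC 4 -> ACC=-5
Event 10 (EXEC): [IRQ1] PC=2: IRET -> resume IRQ0 at PC=0 (depth now 1)
Event 11 (EXEC): [IRQ0] PC=0: DEC 2 -> ACC=-7
Event 12 (INT 0): INT 0 arrives: push (IRQ0, PC=1), enter IRQ0 at PC=0 (depth now 2)
Event 13 (EXEC): [IRQ0] PC=0: DEC 2 -> ACC=-9
Event 14 (EXEC): [IRQ0] PC=1: INC 3 -> ACC=-6
Event 15 (EXEC): [IRQ0] PC=2: IRET -> resume IRQ0 at PC=1 (depth now 1)
Event 16 (INT 1): INT 1 arrives: push (IRQ0, PC=1), enter IRQ1 at PC=0 (depth now 2)
Event 17 (EXEC): [IRQ1] PC=0: INC 1 -> ACC=-5
Event 18 (EXEC): [IRQ1] PC=1: DEC 4 -> ACC=-9
Event 19 (EXEC): [IRQ1] PC=2: IRET -> resume IRQ0 at PC=1 (depth now 1)
Event 20 (EXEC): [IRQ0] PC=1: INC 3 -> ACC=-6
Event 21 (EXEC): [IRQ0] PC=2: IRET -> resume MAIN at PC=1 (depth now 0)
Event 22 (INT 0): INT 0 arrives: push (MAIN, PC=1), enter IRQ0 at PC=0 (depth now 1)
Event 23 (EXEC): [IRQ0] PC=0: DEC 2 -> ACC=-8
Event 24 (EXEC): [IRQ0] PC=1: INC 3 -> ACC=-5
Event 25 (EXEC): [IRQ0] PC=2: IRET -> resume MAIN at PC=1 (depth now 0)
Event 26 (EXEC): [MAIN] PC=1: INC 3 -> ACC=-2
Event 27 (EXEC): [MAIN] PC=2: DEC 2 -> ACC=-4
Event 28 (EXEC): [MAIN] PC=3: NOP
Event 29 (EXEC): [MAIN] PC=4: HALT

Answer: -4 MAIN 0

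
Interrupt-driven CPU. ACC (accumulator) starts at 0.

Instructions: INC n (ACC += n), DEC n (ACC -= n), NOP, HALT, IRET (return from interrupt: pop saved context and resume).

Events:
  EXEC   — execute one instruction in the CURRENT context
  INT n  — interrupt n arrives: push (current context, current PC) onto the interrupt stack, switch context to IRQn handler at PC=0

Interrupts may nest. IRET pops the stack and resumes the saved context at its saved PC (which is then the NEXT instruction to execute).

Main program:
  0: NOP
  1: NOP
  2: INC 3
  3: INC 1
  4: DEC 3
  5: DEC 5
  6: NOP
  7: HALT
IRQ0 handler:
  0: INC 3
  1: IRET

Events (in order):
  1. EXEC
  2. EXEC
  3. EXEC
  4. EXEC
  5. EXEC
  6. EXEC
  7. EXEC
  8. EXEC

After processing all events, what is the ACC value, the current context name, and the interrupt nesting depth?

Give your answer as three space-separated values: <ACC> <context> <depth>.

Event 1 (EXEC): [MAIN] PC=0: NOP
Event 2 (EXEC): [MAIN] PC=1: NOP
Event 3 (EXEC): [MAIN] PC=2: INC 3 -> ACC=3
Event 4 (EXEC): [MAIN] PC=3: INC 1 -> ACC=4
Event 5 (EXEC): [MAIN] PC=4: DEC 3 -> ACC=1
Event 6 (EXEC): [MAIN] PC=5: DEC 5 -> ACC=-4
Event 7 (EXEC): [MAIN] PC=6: NOP
Event 8 (EXEC): [MAIN] PC=7: HALT

Answer: -4 MAIN 0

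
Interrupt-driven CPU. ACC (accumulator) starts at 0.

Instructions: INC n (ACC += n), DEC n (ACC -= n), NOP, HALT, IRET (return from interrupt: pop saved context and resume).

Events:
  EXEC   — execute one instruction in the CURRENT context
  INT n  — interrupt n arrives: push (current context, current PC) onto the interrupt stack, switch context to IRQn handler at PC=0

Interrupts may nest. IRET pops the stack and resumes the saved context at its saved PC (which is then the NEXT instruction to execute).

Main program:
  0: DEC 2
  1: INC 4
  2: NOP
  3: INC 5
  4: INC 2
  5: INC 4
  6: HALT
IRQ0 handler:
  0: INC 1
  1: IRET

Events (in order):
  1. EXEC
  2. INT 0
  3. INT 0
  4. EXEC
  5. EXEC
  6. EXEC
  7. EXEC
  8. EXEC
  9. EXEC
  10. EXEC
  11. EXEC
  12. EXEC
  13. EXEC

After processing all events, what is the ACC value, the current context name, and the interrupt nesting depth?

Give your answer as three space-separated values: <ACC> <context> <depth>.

Event 1 (EXEC): [MAIN] PC=0: DEC 2 -> ACC=-2
Event 2 (INT 0): INT 0 arrives: push (MAIN, PC=1), enter IRQ0 at PC=0 (depth now 1)
Event 3 (INT 0): INT 0 arrives: push (IRQ0, PC=0), enter IRQ0 at PC=0 (depth now 2)
Event 4 (EXEC): [IRQ0] PC=0: INC 1 -> ACC=-1
Event 5 (EXEC): [IRQ0] PC=1: IRET -> resume IRQ0 at PC=0 (depth now 1)
Event 6 (EXEC): [IRQ0] PC=0: INC 1 -> ACC=0
Event 7 (EXEC): [IRQ0] PC=1: IRET -> resume MAIN at PC=1 (depth now 0)
Event 8 (EXEC): [MAIN] PC=1: INC 4 -> ACC=4
Event 9 (EXEC): [MAIN] PC=2: NOP
Event 10 (EXEC): [MAIN] PC=3: INC 5 -> ACC=9
Event 11 (EXEC): [MAIN] PC=4: INC 2 -> ACC=11
Event 12 (EXEC): [MAIN] PC=5: INC 4 -> ACC=15
Event 13 (EXEC): [MAIN] PC=6: HALT

Answer: 15 MAIN 0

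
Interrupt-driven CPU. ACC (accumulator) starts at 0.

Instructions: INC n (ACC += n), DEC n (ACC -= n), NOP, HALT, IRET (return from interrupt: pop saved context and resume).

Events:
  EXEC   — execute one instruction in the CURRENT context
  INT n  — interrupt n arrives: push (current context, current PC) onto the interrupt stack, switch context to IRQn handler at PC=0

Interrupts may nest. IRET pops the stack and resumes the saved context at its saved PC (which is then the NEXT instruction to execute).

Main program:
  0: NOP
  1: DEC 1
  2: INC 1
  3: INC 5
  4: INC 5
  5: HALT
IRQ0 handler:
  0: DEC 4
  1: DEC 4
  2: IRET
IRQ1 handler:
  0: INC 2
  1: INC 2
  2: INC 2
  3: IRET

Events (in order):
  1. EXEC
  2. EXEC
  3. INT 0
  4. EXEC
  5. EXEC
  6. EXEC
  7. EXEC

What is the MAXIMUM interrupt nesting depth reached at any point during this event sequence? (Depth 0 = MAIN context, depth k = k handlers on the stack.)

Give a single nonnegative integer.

Answer: 1

Derivation:
Event 1 (EXEC): [MAIN] PC=0: NOP [depth=0]
Event 2 (EXEC): [MAIN] PC=1: DEC 1 -> ACC=-1 [depth=0]
Event 3 (INT 0): INT 0 arrives: push (MAIN, PC=2), enter IRQ0 at PC=0 (depth now 1) [depth=1]
Event 4 (EXEC): [IRQ0] PC=0: DEC 4 -> ACC=-5 [depth=1]
Event 5 (EXEC): [IRQ0] PC=1: DEC 4 -> ACC=-9 [depth=1]
Event 6 (EXEC): [IRQ0] PC=2: IRET -> resume MAIN at PC=2 (depth now 0) [depth=0]
Event 7 (EXEC): [MAIN] PC=2: INC 1 -> ACC=-8 [depth=0]
Max depth observed: 1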